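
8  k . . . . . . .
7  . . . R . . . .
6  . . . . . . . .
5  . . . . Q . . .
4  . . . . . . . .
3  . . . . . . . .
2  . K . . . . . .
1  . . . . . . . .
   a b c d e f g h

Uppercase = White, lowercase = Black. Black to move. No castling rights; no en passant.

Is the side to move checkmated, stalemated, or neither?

Black to move; black king on a8.
In check: no.
King squares — a7: attacked by Rd7; b7: attacked by Rd7; b8: attacked by Qe5.
Legal moves for Black: none.
Not in check and no legal moves → stalemate.

stalemate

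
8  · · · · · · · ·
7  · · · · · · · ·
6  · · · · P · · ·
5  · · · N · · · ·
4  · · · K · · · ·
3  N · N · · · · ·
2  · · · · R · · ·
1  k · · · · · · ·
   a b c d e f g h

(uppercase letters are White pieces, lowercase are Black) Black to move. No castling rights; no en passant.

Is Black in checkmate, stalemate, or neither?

stalemate

Black to move; black king on a1.
In check: no.
King squares — b1: attacked by Na3; a2: attacked by Re2; b2: attacked by Re2.
Legal moves for Black: none.
Not in check and no legal moves → stalemate.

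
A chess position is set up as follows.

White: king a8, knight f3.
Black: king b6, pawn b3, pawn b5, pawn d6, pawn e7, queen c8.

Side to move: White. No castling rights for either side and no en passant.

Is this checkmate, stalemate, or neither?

checkmate

White to move; white king on a8.
In check: yes, from the black queen on c8.
King squares — a7: attacked by Kb6; b7: attacked by Kb6; b8: attacked by Qc8.
Legal moves for White: none.
In check with no legal moves → checkmate.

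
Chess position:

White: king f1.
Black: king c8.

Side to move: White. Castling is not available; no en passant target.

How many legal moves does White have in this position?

5

White to move; king on f1.
In check: no.
Legal moves: Kg2, Kf2, Ke2, Kg1, Ke1.
Count: 5.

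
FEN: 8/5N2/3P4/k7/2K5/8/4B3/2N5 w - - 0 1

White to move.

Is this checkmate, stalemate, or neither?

neither

White to move; white king on c4.
In check: no.
Legal moves for White include: Nh8, Nd8, Nh6, Ng5, Ne5, Kd5, Kc5, Kd4, Kd3, Kc3, Kb3, Bh5, Bg4, Bf3, Bd3, Bf1, Bd1, Nd3, ... (list truncated; more exist).
White has legal moves and is not in check → neither.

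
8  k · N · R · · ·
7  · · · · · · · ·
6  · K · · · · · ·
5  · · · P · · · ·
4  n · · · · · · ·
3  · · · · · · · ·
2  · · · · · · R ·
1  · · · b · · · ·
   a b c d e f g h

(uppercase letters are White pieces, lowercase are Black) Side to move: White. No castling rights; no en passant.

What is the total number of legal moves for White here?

5

White to move; king on b6.
In check: yes, from the black knight on a4.
Legal moves: Kc7, Kc6, Ka6, Kb5, Ka5.
Count: 5.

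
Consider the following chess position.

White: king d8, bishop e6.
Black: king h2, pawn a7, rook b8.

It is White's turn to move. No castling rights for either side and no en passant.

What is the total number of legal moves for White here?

White to move; king on d8.
In check: yes, from the black rook on b8.
Legal moves: Ke7, Kd7, Kc7, Bc8.
Count: 4.

4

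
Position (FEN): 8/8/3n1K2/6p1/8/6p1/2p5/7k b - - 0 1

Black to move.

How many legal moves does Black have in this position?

Black to move; king on h1.
In check: no.
Legal moves: Ne8+, Nc8, Nf7, Nb7, Nf5, Nb5, Ne4+, Nc4, Kh2, Kg2, Kg1, g4, g2, c1=Q, c1=R, c1=B, c1=N.
Count: 17.

17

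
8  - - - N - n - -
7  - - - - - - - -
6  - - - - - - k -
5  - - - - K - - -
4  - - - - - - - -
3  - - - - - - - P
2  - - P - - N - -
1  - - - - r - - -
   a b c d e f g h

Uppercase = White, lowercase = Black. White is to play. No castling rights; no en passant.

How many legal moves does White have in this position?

White to move; king on e5.
In check: yes, from the black rook on e1.
Legal moves: Kd6, Kd5, Kf4, Kd4, Ne4.
Count: 5.

5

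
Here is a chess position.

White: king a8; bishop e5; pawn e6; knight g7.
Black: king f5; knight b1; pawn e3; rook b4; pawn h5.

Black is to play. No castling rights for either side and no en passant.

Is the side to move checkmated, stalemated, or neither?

neither

Black to move; black king on f5.
In check: yes, from the white knight on g7.
King squares — e4: available; f4: attacked by Be5; g4: available; e5: available; g5: available; e6: attacked by Ng7; f6: attacked by Be5; g6: available.
Legal moves for Black: Kg6, Kg5, Kxe5, Kg4, Ke4.
Black is in check but has 5 legal moves → neither.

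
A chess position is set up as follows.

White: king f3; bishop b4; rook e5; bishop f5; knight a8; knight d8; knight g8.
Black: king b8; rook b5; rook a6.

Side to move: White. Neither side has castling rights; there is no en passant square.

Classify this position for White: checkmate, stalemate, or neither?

White to move; white king on f3.
In check: no.
Legal moves for White include: Ne7, Nh6, Nf6, Nf7, Nb7, Ne6, Nc6+, Nc7, Nb6, Bc8, Bh7, Bd7, Bg6, Be6, Bg4, Be4, Bh3, Bd3, ... (list truncated; more exist).
White has legal moves and is not in check → neither.

neither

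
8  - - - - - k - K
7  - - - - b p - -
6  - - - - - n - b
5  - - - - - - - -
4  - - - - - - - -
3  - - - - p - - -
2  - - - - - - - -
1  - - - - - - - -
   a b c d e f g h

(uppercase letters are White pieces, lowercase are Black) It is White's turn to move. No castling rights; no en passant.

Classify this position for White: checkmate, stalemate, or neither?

White to move; white king on h8.
In check: no.
King squares — g7: attacked by Bh6; h7: attacked by Nf6; g8: attacked by Nf6.
Legal moves for White: none.
Not in check and no legal moves → stalemate.

stalemate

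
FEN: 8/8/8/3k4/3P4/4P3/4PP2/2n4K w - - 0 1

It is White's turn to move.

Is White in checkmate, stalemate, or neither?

White to move; white king on h1.
In check: no.
Legal moves for White: Kh2, Kg2, Kg1, e4+, f3, f4.
White has 6 legal moves and is not in check → neither.

neither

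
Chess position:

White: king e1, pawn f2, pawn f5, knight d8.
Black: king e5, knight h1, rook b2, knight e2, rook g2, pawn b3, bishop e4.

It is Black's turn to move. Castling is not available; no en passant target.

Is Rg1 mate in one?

After Rg1: white king on e1; in check: yes, from the black rook on g1.
King squares — d1: attacked by Rg1; f1: attacked by Rg1; d2: attacked by Rb2; e2: attacked by Rb2; f2: own pawn.
White has no legal moves → checkmate.

yes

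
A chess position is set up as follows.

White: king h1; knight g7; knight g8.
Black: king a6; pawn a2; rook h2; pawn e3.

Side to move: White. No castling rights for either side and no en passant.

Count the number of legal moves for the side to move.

White to move; king on h1.
In check: yes, from the black rook on h2.
Legal moves: Kxh2, Kg1.
Count: 2.

2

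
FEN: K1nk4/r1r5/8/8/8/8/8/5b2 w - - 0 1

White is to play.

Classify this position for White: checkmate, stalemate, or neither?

White to move; white king on a8.
In check: yes, from the black rook on a7.
King squares — a7: attacked by Rc7; b7: attacked by Ra7; b8: available.
Legal moves for White: Kb8.
White is in check but has 1 legal move → neither.

neither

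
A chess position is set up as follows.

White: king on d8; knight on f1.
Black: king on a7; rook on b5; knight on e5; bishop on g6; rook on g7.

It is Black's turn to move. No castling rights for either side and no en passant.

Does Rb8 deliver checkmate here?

yes

After Rb8: white king on d8; in check: yes, from the black rook on b8.
King squares — c7: attacked by Rg7; d7: attacked by Ne5; e7: attacked by Rg7; c8: attacked by Rb8; e8: attacked by Bg6.
White has no legal moves → checkmate.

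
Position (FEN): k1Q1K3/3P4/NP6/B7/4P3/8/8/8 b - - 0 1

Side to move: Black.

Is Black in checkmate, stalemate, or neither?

Black to move; black king on a8.
In check: yes, from the white queen on c8.
King squares — a7: attacked by Pb6; b7: attacked by Qc8; b8: attacked by Na6.
Legal moves for Black: none.
In check with no legal moves → checkmate.

checkmate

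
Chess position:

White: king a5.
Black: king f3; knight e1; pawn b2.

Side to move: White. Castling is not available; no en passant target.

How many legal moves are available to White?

5

White to move; king on a5.
In check: no.
Legal moves: Kb6, Ka6, Kb5, Kb4, Ka4.
Count: 5.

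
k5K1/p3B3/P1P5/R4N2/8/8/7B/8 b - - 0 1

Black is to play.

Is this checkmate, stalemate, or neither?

Black to move; black king on a8.
In check: no.
King squares — a7: own pawn; b7: attacked by Pa6; b8: attacked by Bh2.
Legal moves for Black: none.
Not in check and no legal moves → stalemate.

stalemate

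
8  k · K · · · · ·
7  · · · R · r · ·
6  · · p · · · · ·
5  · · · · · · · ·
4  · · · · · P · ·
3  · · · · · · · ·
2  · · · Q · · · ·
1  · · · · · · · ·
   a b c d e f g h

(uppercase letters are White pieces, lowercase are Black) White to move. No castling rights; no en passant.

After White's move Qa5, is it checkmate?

After Qa5: black king on a8; in check: yes, from the white queen on a5.
King squares — a7: attacked by Qa5; b7: attacked by Rd7; b8: attacked by Kc8.
Black has no legal moves → checkmate.

yes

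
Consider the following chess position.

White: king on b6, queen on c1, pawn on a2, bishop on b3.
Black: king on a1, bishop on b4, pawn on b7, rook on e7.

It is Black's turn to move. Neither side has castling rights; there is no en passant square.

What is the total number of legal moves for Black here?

Black to move; king on a1.
In check: yes, from the white queen on c1.
Legal moves: none.
Count: 0.

0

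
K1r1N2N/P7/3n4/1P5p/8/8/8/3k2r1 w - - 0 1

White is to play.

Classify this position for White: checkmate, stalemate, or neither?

checkmate

White to move; white king on a8.
In check: yes, from the black rook on c8.
King squares — a7: own pawn; b7: attacked by Nd6; b8: attacked by Rc8.
Legal moves for White: none.
In check with no legal moves → checkmate.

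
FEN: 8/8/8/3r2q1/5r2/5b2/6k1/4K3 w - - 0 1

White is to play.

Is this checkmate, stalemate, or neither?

stalemate

White to move; white king on e1.
In check: no.
King squares — d1: attacked by Bf3; f1: attacked by Kg2; d2: attacked by Rd5; e2: attacked by Bf3; f2: attacked by Kg2.
Legal moves for White: none.
Not in check and no legal moves → stalemate.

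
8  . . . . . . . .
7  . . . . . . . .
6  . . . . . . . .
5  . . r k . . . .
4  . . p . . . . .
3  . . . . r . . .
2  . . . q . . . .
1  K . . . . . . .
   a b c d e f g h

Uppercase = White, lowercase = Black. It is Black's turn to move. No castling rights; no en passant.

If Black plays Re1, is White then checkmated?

yes

After Re1: white king on a1; in check: yes, from the black rook on e1.
King squares — b1: attacked by Re1; a2: attacked by Qd2; b2: attacked by Qd2.
White has no legal moves → checkmate.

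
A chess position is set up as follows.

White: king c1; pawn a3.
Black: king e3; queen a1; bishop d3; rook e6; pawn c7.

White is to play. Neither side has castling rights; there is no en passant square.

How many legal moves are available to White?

White to move; king on c1.
In check: yes, from the black queen on a1.
Legal moves: none.
Count: 0.

0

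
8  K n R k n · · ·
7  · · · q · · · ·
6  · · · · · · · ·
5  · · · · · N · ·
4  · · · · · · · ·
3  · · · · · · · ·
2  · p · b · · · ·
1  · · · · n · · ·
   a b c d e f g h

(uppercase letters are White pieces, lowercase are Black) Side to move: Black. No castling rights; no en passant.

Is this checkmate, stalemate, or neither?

Black to move; black king on d8.
In check: yes, from the white rook on c8.
King squares — c7: attacked by Rc8; d7: own queen; e7: attacked by Nf5; c8: available; e8: own knight.
Legal moves for Black: Kxc8, Qxc8.
Black is in check but has 2 legal moves → neither.

neither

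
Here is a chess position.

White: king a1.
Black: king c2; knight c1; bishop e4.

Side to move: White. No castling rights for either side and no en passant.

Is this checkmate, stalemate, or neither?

White to move; white king on a1.
In check: no.
King squares — b1: attacked by Kc2; a2: attacked by Nc1; b2: attacked by Kc2.
Legal moves for White: none.
Not in check and no legal moves → stalemate.

stalemate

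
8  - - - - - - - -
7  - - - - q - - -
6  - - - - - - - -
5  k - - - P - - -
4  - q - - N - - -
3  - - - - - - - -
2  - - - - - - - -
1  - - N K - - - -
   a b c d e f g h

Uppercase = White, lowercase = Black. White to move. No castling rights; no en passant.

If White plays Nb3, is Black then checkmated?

After Nb3: black king on a5; in check: yes, from the white knight on b3.
Black has 5 legal replies: Kb6, Ka6, Kb5, Ka4, Qxb3+.
In check but a legal move exists → not checkmate.

no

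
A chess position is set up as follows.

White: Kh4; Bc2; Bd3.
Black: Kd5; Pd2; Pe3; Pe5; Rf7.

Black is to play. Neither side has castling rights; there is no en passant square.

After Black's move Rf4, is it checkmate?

After Rf4: white king on h4; in check: yes, from the black rook on f4.
White has 4 legal replies: Kh5, Kg5, Kh3, Kg3.
In check but a legal move exists → not checkmate.

no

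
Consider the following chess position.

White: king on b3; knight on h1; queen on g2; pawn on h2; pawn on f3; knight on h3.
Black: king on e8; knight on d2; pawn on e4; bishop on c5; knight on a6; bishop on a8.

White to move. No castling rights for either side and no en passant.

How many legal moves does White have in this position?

White to move; king on b3.
In check: yes, from the black knight on d2.
Legal moves: Ka4, Kc3, Kc2, Kb2, Ka2, Qxd2.
Count: 6.

6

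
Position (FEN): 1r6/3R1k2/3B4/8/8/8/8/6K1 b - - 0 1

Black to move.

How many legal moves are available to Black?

Black to move; king on f7.
In check: yes, from the white rook on d7.
Legal moves: Kg8, Ke8, Kg6, Kf6, Ke6.
Count: 5.

5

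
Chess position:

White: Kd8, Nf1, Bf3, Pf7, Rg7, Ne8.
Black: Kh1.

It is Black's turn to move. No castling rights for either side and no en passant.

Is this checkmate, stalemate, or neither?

Black to move; black king on h1.
In check: yes, from the white bishop on f3.
King squares — g1: attacked by Rg7; g2: attacked by Bf3; h2: attacked by Nf1.
Legal moves for Black: none.
In check with no legal moves → checkmate.

checkmate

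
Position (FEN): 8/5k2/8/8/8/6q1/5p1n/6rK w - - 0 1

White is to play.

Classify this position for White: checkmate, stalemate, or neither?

checkmate

White to move; white king on h1.
In check: yes, from the black rook on g1.
King squares — g1: attacked by Pf2; g2: attacked by Rg1; h2: attacked by Qg3.
Legal moves for White: none.
In check with no legal moves → checkmate.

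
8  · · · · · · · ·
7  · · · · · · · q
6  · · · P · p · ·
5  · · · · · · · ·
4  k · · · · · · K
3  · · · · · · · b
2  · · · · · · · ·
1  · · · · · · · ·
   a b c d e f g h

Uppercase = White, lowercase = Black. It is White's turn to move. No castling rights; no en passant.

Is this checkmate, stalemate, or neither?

White to move; white king on h4.
In check: yes, from the black queen on h7.
Legal moves for White: Kg3.
White is in check but has 1 legal move → neither.

neither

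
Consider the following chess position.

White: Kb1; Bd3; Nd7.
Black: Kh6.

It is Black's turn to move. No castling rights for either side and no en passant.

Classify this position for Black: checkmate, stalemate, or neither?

neither

Black to move; black king on h6.
In check: no.
Legal moves for Black: Kg7, Kh5, Kg5.
Black has 3 legal moves and is not in check → neither.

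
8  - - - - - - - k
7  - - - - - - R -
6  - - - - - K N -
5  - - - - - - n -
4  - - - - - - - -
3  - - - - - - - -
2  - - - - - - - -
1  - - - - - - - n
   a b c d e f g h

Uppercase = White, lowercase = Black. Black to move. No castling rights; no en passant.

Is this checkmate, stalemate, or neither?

checkmate

Black to move; black king on h8.
In check: yes, from the white knight on g6.
King squares — g7: attacked by Kf6; h7: attacked by Rg7; g8: attacked by Rg7.
Legal moves for Black: none.
In check with no legal moves → checkmate.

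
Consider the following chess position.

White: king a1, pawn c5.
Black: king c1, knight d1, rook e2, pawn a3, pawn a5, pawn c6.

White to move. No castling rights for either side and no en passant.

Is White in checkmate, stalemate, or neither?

White to move; white king on a1.
In check: no.
King squares — b1: attacked by Kc1; a2: attacked by Re2; b2: attacked by Kc1.
Legal moves for White: none.
Not in check and no legal moves → stalemate.

stalemate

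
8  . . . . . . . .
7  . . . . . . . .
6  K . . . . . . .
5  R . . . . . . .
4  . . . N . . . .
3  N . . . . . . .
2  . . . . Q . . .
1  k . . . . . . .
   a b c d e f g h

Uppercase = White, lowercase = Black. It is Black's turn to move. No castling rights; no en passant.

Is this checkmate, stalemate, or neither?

stalemate

Black to move; black king on a1.
In check: no.
King squares — b1: attacked by Na3; a2: attacked by Qe2; b2: attacked by Qe2.
Legal moves for Black: none.
Not in check and no legal moves → stalemate.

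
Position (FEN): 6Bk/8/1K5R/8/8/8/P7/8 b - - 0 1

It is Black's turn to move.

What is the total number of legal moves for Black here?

Black to move; king on h8.
In check: yes, from the white rook on h6.
Legal moves: Kxg8, Kg7.
Count: 2.

2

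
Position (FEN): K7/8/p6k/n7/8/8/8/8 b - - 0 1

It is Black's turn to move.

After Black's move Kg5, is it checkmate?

no

After Kg5: white king on a8; in check: no.
White is not in check, so this cannot be checkmate.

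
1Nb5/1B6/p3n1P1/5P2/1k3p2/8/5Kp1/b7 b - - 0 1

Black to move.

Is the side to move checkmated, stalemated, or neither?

Black to move; black king on b4.
In check: no.
Legal moves for Black include: Bd7, Bxb7, Nf8, Nd8, Ng7, Nc7, Ng5, Nc5, Nd4, Kc5, Kb5, Ka5, Kc4, Ka4, Kc3, Kb3, Ka3, Bh8, ... (list truncated; more exist).
Black has legal moves and is not in check → neither.

neither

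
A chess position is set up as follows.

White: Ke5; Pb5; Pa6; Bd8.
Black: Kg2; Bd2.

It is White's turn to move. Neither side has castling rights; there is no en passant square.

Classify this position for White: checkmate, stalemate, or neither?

White to move; white king on e5.
In check: no.
Legal moves for White: Be7, Bc7, Bf6, Bb6, Bg5, Ba5, Bh4, Kf6, Ke6, Kd6, Kf5, Kd5, Ke4, Kd4, a7, b6.
White has 16 legal moves and is not in check → neither.

neither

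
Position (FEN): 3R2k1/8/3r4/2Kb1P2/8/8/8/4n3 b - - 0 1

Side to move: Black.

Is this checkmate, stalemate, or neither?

neither

Black to move; black king on g8.
In check: yes, from the white rook on d8.
Legal moves for Black: Kh7, Kg7, Kf7, Rxd8.
Black is in check but has 4 legal moves → neither.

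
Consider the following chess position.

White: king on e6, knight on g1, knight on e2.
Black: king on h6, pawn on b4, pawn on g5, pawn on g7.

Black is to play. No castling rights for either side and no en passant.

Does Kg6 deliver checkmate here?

no

After Kg6: white king on e6; in check: no.
White is not in check, so this cannot be checkmate.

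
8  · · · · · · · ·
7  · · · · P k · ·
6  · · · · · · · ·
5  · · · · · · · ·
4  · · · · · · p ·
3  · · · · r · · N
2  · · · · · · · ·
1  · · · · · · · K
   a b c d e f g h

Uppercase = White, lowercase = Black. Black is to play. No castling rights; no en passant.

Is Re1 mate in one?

no

After Re1: white king on h1; in check: yes, from the black rook on e1.
White has 3 legal replies: Kh2, Kg2, Ng1.
In check but a legal move exists → not checkmate.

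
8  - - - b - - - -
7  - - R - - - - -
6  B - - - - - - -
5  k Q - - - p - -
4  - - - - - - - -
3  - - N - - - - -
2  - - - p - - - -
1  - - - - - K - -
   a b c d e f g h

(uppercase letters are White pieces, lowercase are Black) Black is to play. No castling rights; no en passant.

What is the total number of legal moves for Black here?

Black to move; king on a5.
In check: yes, from the white queen on b5.
Legal moves: none.
Count: 0.

0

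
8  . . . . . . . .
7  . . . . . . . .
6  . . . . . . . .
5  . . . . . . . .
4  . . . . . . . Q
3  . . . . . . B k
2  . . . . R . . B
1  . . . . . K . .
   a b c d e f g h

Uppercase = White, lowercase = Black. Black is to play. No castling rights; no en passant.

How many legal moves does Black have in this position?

Black to move; king on h3.
In check: yes, from the white queen on h4.
Legal moves: none.
Count: 0.

0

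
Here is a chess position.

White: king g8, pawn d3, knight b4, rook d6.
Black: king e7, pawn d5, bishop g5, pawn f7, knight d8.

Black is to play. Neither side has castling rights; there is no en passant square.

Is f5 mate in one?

no

After f5: white king on g8; in check: no.
White is not in check, so this cannot be checkmate.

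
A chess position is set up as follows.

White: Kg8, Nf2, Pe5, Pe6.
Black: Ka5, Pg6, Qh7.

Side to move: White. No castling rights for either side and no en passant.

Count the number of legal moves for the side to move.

2

White to move; king on g8.
In check: yes, from the black queen on h7.
Legal moves: Kf8, Kxh7.
Count: 2.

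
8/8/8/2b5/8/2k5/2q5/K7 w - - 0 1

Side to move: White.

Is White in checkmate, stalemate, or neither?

stalemate

White to move; white king on a1.
In check: no.
King squares — b1: attacked by Qc2; a2: attacked by Qc2; b2: attacked by Qc2.
Legal moves for White: none.
Not in check and no legal moves → stalemate.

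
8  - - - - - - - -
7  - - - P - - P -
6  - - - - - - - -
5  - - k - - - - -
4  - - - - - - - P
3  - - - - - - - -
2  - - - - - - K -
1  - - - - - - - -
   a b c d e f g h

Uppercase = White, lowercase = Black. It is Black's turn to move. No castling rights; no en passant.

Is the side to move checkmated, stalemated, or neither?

neither

Black to move; black king on c5.
In check: no.
Legal moves for Black: Kd6, Kc6, Kb6, Kd5, Kb5, Kd4, Kc4, Kb4.
Black has 8 legal moves and is not in check → neither.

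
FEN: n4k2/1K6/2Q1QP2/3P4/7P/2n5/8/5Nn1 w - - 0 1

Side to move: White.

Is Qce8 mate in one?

After Qce8: black king on f8; in check: yes, from the white queen on e8.
King squares — e7: attacked by Qe6; f7: attacked by Qe6; g7: attacked by Pf6; e8: attacked by Qe6; g8: attacked by Qe6.
Black has no legal moves → checkmate.

yes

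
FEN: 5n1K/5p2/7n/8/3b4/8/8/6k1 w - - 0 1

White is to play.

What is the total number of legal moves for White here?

White to move; king on h8.
In check: yes, from the black bishop on d4.
Legal moves: none.
Count: 0.

0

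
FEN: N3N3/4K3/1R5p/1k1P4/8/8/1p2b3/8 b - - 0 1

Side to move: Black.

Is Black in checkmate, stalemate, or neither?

Black to move; black king on b5.
In check: yes, from the white rook on b6.
Legal moves for Black: Kc5, Ka5, Kc4, Ka4.
Black is in check but has 4 legal moves → neither.

neither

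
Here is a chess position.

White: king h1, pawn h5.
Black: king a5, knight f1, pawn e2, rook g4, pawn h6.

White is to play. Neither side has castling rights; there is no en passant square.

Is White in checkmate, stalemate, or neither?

White to move; white king on h1.
In check: no.
King squares — g1: attacked by Rg4; g2: attacked by Rg4; h2: attacked by Nf1.
Legal moves for White: none.
Not in check and no legal moves → stalemate.

stalemate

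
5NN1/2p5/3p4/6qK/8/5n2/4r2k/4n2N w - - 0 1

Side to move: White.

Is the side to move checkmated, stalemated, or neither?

White to move; white king on h5.
In check: yes, from the black queen on g5.
King squares — g4: attacked by Qg5; h4: attacked by Nf3; g5: attacked by Nf3; g6: attacked by Qg5; h6: attacked by Qg5.
Legal moves for White: none.
In check with no legal moves → checkmate.

checkmate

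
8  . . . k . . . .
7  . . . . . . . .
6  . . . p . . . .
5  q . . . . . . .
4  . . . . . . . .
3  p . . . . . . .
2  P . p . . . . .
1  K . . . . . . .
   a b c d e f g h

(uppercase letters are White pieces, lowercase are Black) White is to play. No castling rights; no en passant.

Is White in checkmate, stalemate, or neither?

stalemate

White to move; white king on a1.
In check: no.
King squares — b1: attacked by Pc2; a2: own pawn; b2: attacked by Pa3.
Legal moves for White: none.
Not in check and no legal moves → stalemate.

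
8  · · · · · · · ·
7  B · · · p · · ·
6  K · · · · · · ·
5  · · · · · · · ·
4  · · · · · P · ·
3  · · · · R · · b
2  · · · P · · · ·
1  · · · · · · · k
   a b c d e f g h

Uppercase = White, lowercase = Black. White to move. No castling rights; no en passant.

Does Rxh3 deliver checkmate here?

no

After Rxh3: black king on h1; in check: yes, from the white rook on h3.
Black has 1 legal reply: Kg2.
In check but a legal move exists → not checkmate.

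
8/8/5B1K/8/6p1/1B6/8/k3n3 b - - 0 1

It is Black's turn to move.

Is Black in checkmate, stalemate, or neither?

Black to move; black king on a1.
In check: yes, from the white bishop on f6.
Legal moves for Black: Kb1.
Black is in check but has 1 legal move → neither.

neither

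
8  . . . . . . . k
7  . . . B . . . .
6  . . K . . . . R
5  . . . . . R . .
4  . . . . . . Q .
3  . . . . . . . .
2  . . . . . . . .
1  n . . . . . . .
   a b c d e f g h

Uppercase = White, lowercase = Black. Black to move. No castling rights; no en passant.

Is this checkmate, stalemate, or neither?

Black to move; black king on h8.
In check: yes, from the white rook on h6.
King squares — g7: attacked by Qg4; h7: attacked by Rh6; g8: attacked by Qg4.
Legal moves for Black: none.
In check with no legal moves → checkmate.

checkmate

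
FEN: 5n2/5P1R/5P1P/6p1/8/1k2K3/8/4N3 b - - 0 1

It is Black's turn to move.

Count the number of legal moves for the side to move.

Black to move; king on b3.
In check: no.
Legal moves: Nxh7, Nd7, Ng6, Ne6, Kc4, Kb4, Ka4, Kc3, Ka3, Kb2, Ka2, g4.
Count: 12.

12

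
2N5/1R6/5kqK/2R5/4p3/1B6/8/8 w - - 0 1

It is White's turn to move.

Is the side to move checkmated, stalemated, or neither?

White to move; white king on h6.
In check: yes, from the black queen on g6.
King squares — g5: attacked by Kf6; h5: attacked by Qg6; g6: attacked by Kf6; g7: attacked by Kf6; h7: attacked by Qg6.
Legal moves for White: none.
In check with no legal moves → checkmate.

checkmate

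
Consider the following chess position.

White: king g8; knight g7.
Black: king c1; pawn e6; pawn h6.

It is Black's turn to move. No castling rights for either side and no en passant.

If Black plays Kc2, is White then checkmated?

no

After Kc2: white king on g8; in check: no.
White is not in check, so this cannot be checkmate.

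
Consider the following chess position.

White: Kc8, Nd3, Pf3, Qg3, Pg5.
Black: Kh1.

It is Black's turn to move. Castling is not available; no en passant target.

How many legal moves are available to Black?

Black to move; king on h1.
In check: no.
Legal moves: none.
Count: 0.

0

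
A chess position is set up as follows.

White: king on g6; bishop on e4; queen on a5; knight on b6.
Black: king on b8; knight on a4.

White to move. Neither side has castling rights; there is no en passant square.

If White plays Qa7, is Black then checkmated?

After Qa7: black king on b8; in check: yes, from the white queen on a7.
Black has 1 legal reply: Kxa7.
In check but a legal move exists → not checkmate.

no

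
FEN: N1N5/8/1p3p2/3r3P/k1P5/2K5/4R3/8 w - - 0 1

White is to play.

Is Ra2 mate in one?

yes

After Ra2: black king on a4; in check: yes, from the white rook on a2.
King squares — a3: attacked by Ra2; b3: attacked by Kc3; b4: attacked by Kc3; a5: attacked by Ra2; b5: attacked by Pc4.
Black has no legal moves → checkmate.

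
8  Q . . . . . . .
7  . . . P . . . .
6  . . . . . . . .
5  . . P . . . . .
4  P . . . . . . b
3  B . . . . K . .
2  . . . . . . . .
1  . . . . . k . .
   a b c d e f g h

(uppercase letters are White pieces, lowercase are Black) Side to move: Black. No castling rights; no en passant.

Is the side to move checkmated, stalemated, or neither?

neither

Black to move; black king on f1.
In check: no.
Legal moves for Black: Bd8, Be7, Bf6, Bg5, Bg3, Bf2, Be1, Kg1, Ke1.
Black has 9 legal moves and is not in check → neither.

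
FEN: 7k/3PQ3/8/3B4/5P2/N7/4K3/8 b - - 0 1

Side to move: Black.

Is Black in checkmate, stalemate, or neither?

Black to move; black king on h8.
In check: no.
King squares — g7: attacked by Qe7; h7: attacked by Qe7; g8: attacked by Bd5.
Legal moves for Black: none.
Not in check and no legal moves → stalemate.

stalemate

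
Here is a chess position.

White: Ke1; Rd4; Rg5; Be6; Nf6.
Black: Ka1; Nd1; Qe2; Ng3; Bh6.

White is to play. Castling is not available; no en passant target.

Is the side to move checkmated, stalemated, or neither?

checkmate

White to move; white king on e1.
In check: yes, from the black queen on e2.
King squares — d1: attacked by Qe2; f1: attacked by Qe2; d2: attacked by Qe2; e2: attacked by Ng3; f2: attacked by Nd1.
Legal moves for White: none.
In check with no legal moves → checkmate.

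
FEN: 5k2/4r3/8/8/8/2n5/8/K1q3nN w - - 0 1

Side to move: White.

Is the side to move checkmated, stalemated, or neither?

White to move; white king on a1.
In check: yes, from the black queen on c1.
King squares — b1: attacked by Qc1; a2: attacked by Nc3; b2: attacked by Qc1.
Legal moves for White: none.
In check with no legal moves → checkmate.

checkmate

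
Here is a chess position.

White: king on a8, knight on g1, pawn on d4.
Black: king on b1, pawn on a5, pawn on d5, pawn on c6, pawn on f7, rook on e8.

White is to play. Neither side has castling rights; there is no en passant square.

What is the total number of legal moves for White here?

2

White to move; king on a8.
In check: yes, from the black rook on e8.
Legal moves: Kb7, Ka7.
Count: 2.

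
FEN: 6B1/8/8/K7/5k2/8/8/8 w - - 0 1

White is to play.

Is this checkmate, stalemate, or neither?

neither

White to move; white king on a5.
In check: no.
Legal moves for White: Bh7, Bf7, Be6, Bd5, Bc4, Bb3, Ba2, Kb6, Ka6, Kb5, Kb4, Ka4.
White has 12 legal moves and is not in check → neither.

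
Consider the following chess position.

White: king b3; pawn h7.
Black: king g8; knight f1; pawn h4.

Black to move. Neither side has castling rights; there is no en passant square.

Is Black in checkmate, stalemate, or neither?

Black to move; black king on g8.
In check: yes, from the white pawn on h7.
Legal moves for Black: Kh8, Kf8, Kxh7, Kg7, Kf7.
Black is in check but has 5 legal moves → neither.

neither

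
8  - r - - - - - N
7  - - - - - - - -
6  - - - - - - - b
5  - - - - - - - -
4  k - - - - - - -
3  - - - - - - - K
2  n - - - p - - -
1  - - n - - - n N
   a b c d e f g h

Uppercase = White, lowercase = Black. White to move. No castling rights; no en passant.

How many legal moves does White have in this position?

5

White to move; king on h3.
In check: yes, from the black knight on g1.
Legal moves: Kh4, Kg4, Kg3, Kh2, Kg2.
Count: 5.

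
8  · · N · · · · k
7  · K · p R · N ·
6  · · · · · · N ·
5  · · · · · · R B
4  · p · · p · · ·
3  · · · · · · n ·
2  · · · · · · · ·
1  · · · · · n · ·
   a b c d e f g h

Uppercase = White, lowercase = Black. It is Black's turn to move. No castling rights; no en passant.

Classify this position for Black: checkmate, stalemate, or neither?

neither

Black to move; black king on h8.
In check: yes, from the white knight on g6.
Legal moves for Black: Kg8, Kh7.
Black is in check but has 2 legal moves → neither.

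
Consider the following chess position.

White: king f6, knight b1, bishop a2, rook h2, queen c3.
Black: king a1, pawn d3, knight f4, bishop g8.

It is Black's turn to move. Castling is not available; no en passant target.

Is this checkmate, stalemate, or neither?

checkmate

Black to move; black king on a1.
In check: yes, from the white queen on c3.
King squares — b1: attacked by Ba2; a2: attacked by Rh2; b2: attacked by Rh2.
Legal moves for Black: none.
In check with no legal moves → checkmate.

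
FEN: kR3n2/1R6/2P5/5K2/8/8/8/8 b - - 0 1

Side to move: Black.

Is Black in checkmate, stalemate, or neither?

checkmate

Black to move; black king on a8.
In check: yes, from the white rook on b8.
King squares — a7: attacked by Rb7; b7: attacked by Pc6; b8: attacked by Rb7.
Legal moves for Black: none.
In check with no legal moves → checkmate.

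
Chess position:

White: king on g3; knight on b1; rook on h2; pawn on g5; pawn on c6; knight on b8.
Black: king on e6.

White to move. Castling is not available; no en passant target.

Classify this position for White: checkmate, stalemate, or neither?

White to move; white king on g3.
In check: no.
Legal moves for White include: Nd7, Na6, Kh4, Kg4, Kf4, Kh3, Kf3, Kg2, Kf2, Rh8, Rh7, Rh6+, Rh5, Rh4, Rh3, Rg2, Rf2, Re2+, ... (list truncated; more exist).
White has legal moves and is not in check → neither.

neither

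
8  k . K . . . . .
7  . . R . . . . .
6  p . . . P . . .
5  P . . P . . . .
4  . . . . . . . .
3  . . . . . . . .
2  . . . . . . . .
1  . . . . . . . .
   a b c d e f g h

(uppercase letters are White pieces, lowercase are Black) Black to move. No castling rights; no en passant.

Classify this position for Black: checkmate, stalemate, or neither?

Black to move; black king on a8.
In check: no.
King squares — a7: attacked by Rc7; b7: attacked by Rc7; b8: attacked by Kc8.
Legal moves for Black: none.
Not in check and no legal moves → stalemate.

stalemate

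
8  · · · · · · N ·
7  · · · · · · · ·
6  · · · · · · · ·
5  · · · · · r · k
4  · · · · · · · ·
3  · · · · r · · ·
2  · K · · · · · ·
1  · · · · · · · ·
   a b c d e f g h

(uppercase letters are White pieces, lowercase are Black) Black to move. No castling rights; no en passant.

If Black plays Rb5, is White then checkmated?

After Rb5: white king on b2; in check: yes, from the black rook on b5.
White has 4 legal replies: Kc2, Ka2, Kc1, Ka1.
In check but a legal move exists → not checkmate.

no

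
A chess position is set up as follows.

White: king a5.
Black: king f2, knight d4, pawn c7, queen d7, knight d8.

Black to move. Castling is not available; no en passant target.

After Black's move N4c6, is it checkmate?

After N4c6: white king on a5; in check: yes, from the black knight on c6.
White has 3 legal replies: Ka6, Kb5, Ka4.
In check but a legal move exists → not checkmate.

no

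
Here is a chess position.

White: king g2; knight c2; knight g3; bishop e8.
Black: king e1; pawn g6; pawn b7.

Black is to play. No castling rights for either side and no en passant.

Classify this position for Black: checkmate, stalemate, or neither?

Black to move; black king on e1.
In check: yes, from the white knight on c2.
King squares — d1: available; f1: attacked by Kg2; d2: available; e2: attacked by Ng3; f2: attacked by Kg2.
Legal moves for Black: Kd2, Kd1.
Black is in check but has 2 legal moves → neither.

neither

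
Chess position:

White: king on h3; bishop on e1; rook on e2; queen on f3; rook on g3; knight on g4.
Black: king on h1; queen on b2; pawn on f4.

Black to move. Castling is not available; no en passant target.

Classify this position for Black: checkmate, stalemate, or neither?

Black to move; black king on h1.
In check: yes, from the white queen on f3.
King squares — g1: attacked by Rg3; g2: attacked by Re2; h2: attacked by Re2.
Legal moves for Black: none.
In check with no legal moves → checkmate.

checkmate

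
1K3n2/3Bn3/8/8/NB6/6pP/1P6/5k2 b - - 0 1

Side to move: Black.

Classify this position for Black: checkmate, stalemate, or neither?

Black to move; black king on f1.
In check: no.
Legal moves for Black: Nh7, Nxd7+, Nfg6, Ne6, Ng8, Nc8, Neg6, Nc6+, Nf5, Nd5, Kg2, Kf2, Ke2, Kg1, g2.
Black has 15 legal moves and is not in check → neither.

neither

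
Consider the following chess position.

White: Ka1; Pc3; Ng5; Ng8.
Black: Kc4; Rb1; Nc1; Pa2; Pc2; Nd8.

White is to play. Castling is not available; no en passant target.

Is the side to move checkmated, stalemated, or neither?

checkmate

White to move; white king on a1.
In check: yes, from the black rook on b1.
King squares — b1: attacked by Pa2; a2: attacked by Nc1; b2: attacked by Rb1.
Legal moves for White: none.
In check with no legal moves → checkmate.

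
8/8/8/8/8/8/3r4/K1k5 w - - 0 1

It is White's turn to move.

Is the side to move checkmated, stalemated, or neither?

White to move; white king on a1.
In check: no.
King squares — b1: attacked by Kc1; a2: attacked by Rd2; b2: attacked by Kc1.
Legal moves for White: none.
Not in check and no legal moves → stalemate.

stalemate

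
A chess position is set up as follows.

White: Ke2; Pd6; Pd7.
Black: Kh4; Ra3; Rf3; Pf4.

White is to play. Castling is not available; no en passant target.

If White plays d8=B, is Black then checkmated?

After d8=B: black king on h4; in check: yes, from the white bishop on d8.
Black has 4 legal replies: Kh5, Kg4, Kh3, Kg3.
In check but a legal move exists → not checkmate.

no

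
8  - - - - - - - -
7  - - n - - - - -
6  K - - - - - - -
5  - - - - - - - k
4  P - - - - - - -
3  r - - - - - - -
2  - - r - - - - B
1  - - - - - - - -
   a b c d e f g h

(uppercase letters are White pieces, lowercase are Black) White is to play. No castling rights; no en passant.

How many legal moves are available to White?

White to move; king on a6.
In check: yes, from the black knight on c7.
Legal moves: Kb7, Ka7, Kb6, Ka5, Bxc7.
Count: 5.

5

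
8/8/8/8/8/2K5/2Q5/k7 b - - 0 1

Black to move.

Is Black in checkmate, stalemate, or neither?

Black to move; black king on a1.
In check: no.
King squares — b1: attacked by Qc2; a2: attacked by Qc2; b2: attacked by Qc2.
Legal moves for Black: none.
Not in check and no legal moves → stalemate.

stalemate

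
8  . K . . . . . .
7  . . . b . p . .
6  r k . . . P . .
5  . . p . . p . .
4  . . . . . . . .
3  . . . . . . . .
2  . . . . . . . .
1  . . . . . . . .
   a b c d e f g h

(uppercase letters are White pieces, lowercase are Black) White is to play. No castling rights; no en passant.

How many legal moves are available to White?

0

White to move; king on b8.
In check: no.
Legal moves: none.
Count: 0.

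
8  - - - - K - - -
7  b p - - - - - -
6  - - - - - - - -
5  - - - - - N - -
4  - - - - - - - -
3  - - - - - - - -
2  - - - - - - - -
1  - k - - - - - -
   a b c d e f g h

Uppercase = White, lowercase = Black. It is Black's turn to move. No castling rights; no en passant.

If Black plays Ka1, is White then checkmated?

no

After Ka1: white king on e8; in check: no.
White is not in check, so this cannot be checkmate.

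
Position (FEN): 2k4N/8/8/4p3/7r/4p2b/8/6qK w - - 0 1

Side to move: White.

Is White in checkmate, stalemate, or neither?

neither

White to move; white king on h1.
In check: yes, from the black queen on g1.
King squares — g1: available; g2: attacked by Qg1; h2: attacked by Qg1.
Legal moves for White: Kxg1.
White is in check but has 1 legal move → neither.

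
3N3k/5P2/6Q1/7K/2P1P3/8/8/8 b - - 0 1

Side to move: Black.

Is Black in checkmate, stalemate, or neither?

Black to move; black king on h8.
In check: no.
King squares — g7: attacked by Qg6; h7: attacked by Qg6; g8: attacked by Qg6.
Legal moves for Black: none.
Not in check and no legal moves → stalemate.

stalemate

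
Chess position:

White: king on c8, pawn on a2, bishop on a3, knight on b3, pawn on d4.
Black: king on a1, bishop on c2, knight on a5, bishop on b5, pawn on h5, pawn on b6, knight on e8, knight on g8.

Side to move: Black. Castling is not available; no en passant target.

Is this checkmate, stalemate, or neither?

neither

Black to move; black king on a1.
In check: yes, from the white knight on b3.
King squares — b1: available; a2: available; b2: attacked by Ba3.
Legal moves for Black: Kxa2, Kb1, Nxb3, Bxb3.
Black is in check but has 4 legal moves → neither.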